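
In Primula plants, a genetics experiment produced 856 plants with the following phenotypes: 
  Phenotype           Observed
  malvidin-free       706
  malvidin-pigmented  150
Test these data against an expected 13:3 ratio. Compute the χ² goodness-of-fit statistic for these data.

0.845

Under the 13:3 hypothesis (Σ ratio = 16, N = 856):
  malvidin-free: 856 × 13/16 = 695.5
  malvidin-pigmented: 856 × 3/16 = 160.5
χ² = Σ (O − E)² / E
  malvidin-free: (706 − 695.5)² / 695.5 = 0.1585
  malvidin-pigmented: (150 − 160.5)² / 160.5 = 0.6869
χ² = 0.1585 + 0.6869 = 0.8454 ≈ 0.845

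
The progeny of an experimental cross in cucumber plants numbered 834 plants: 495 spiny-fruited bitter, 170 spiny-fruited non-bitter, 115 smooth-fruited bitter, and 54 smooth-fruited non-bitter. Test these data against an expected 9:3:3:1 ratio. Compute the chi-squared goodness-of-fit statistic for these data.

Expected counts for N = 834 under a 9:3:3:1 ratio (total parts = 16):
  spiny-fruited bitter: 834 × 9/16 = 469.125
  spiny-fruited non-bitter: 834 × 3/16 = 156.375
  smooth-fruited bitter: 834 × 3/16 = 156.375
  smooth-fruited non-bitter: 834 × 1/16 = 52.125
χ² = Σ (O − E)² / E
  spiny-fruited bitter: (495 − 469.125)² / 469.125 = 1.4272
  spiny-fruited non-bitter: (170 − 156.375)² / 156.375 = 1.1872
  smooth-fruited bitter: (115 − 156.375)² / 156.375 = 10.9473
  smooth-fruited non-bitter: (54 − 52.125)² / 52.125 = 0.0674
χ² = 1.4272 + 1.1872 + 10.9473 + 0.0674 = 13.6291 ≈ 13.629

13.629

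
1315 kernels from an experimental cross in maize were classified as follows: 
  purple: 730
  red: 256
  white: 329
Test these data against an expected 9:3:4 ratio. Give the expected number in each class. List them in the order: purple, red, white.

739.6875, 246.5625, 328.75

Expected counts for N = 1315 under a 9:3:4 ratio (total parts = 16):
  purple: 1315 × 9/16 = 739.6875
  red: 1315 × 3/16 = 246.5625
  white: 1315 × 4/16 = 328.75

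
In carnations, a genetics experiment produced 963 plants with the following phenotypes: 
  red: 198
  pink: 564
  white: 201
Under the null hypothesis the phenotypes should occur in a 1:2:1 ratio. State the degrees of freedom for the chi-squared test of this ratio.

2

A goodness-of-fit test with 3 phenotype classes has df = 3 − 1 = 2.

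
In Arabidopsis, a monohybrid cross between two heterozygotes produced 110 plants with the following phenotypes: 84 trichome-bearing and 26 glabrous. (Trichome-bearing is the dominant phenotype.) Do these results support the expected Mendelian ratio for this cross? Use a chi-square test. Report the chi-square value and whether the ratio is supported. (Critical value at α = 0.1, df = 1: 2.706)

For a monohybrid cross between heterozygotes with complete dominance, the expected phenotypic ratio is 3:1.
Under the 3:1 hypothesis (Σ ratio = 4, N = 110):
  trichome-bearing: 110 × 3/4 = 82.5
  glabrous: 110 × 1/4 = 27.5
χ² = Σ (O − E)² / E
  trichome-bearing: (84 − 82.5)² / 82.5 = 0.0273
  glabrous: (26 − 27.5)² / 27.5 = 0.0818
χ² = 0.0273 + 0.0818 = 0.1091 ≈ 0.109
Degrees of freedom = 2 − 1 = 1; critical value at α = 0.1 is 2.706.
Since 0.109 < 2.706, we fail to reject the null hypothesis — the data are consistent with the 3:1 ratio.

0.109; consistent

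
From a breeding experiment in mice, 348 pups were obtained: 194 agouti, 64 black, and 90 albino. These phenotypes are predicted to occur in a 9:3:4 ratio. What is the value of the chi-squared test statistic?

Under the 9:3:4 hypothesis (Σ ratio = 16, N = 348):
  agouti: 348 × 9/16 = 195.75
  black: 348 × 3/16 = 65.25
  albino: 348 × 4/16 = 87
χ² = Σ (O − E)² / E
  agouti: (194 − 195.75)² / 195.75 = 0.0156
  black: (64 − 65.25)² / 65.25 = 0.0239
  albino: (90 − 87)² / 87 = 0.1034
χ² = 0.0156 + 0.0239 + 0.1034 = 0.1429 ≈ 0.143

0.143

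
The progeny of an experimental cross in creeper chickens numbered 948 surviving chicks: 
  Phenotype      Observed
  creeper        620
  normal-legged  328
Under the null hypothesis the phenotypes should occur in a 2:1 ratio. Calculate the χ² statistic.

0.684

Expected counts for N = 948 under a 2:1 ratio (total parts = 3):
  creeper: 948 × 2/3 = 632
  normal-legged: 948 × 1/3 = 316
χ² = Σ (O − E)² / E
  creeper: (620 − 632)² / 632 = 0.2278
  normal-legged: (328 − 316)² / 316 = 0.4557
χ² = 0.2278 + 0.4557 = 0.6835 ≈ 0.684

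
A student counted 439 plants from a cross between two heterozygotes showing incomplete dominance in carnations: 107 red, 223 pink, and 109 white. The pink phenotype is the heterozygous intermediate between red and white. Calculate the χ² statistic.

With incomplete dominance, a heterozygote × heterozygote cross gives a 1:2:1 phenotypic ratio.
The 1:2:1 ratio has 4 parts, so with N = 439 the expected counts are:
  red: 439 × 1/4 = 109.75
  pink: 439 × 2/4 = 219.5
  white: 439 × 1/4 = 109.75
χ² = Σ (O − E)² / E
  red: (107 − 109.75)² / 109.75 = 0.0689
  pink: (223 − 219.5)² / 219.5 = 0.0558
  white: (109 − 109.75)² / 109.75 = 0.0051
χ² = 0.0689 + 0.0558 + 0.0051 = 0.1298 ≈ 0.130

0.130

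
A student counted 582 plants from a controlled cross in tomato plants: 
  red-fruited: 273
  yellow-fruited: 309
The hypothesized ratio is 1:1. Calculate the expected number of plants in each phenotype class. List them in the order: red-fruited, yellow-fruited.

Expected counts for N = 582 under a 1:1 ratio (total parts = 2):
  red-fruited: 582 × 1/2 = 291
  yellow-fruited: 582 × 1/2 = 291

291, 291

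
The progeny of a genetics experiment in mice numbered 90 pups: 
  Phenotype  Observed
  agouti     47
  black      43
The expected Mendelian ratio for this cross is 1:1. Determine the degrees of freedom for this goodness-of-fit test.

1

A goodness-of-fit test with 2 phenotype classes has df = 2 − 1 = 1.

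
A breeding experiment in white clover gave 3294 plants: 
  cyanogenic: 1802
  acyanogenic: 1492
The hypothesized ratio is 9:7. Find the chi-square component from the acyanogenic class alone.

The 9:7 ratio has 16 parts, so with N = 3294 the expected counts are:
  cyanogenic: 3294 × 9/16 = 1852.875
  acyanogenic: 3294 × 7/16 = 1441.125
Contribution of acyanogenic: (1492 − 1441.125)² / 1441.125 = 1.7960

1.796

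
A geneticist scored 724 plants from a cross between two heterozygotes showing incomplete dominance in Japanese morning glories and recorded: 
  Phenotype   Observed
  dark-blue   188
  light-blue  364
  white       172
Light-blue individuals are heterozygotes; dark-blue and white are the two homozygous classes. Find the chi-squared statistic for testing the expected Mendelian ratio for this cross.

With incomplete dominance, a heterozygote × heterozygote cross gives a 1:2:1 phenotypic ratio.
The 1:2:1 ratio has 4 parts, so with N = 724 the expected counts are:
  dark-blue: 724 × 1/4 = 181
  light-blue: 724 × 2/4 = 362
  white: 724 × 1/4 = 181
χ² = Σ (O − E)² / E
  dark-blue: (188 − 181)² / 181 = 0.2707
  light-blue: (364 − 362)² / 362 = 0.0110
  white: (172 − 181)² / 181 = 0.4475
χ² = 0.2707 + 0.0110 + 0.4475 = 0.7292 ≈ 0.729

0.729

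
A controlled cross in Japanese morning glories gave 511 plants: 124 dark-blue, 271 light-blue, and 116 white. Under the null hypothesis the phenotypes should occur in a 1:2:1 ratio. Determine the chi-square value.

2.131

Expected counts for N = 511 under a 1:2:1 ratio (total parts = 4):
  dark-blue: 511 × 1/4 = 127.75
  light-blue: 511 × 2/4 = 255.5
  white: 511 × 1/4 = 127.75
χ² = Σ (O − E)² / E
  dark-blue: (124 − 127.75)² / 127.75 = 0.1101
  light-blue: (271 − 255.5)² / 255.5 = 0.9403
  white: (116 − 127.75)² / 127.75 = 1.0807
χ² = 0.1101 + 0.9403 + 1.0807 = 2.1311 ≈ 2.131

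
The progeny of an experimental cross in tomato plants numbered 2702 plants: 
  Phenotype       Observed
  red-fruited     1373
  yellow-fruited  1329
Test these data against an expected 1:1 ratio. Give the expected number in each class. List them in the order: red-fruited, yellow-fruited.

1351, 1351

The 1:1 ratio has 2 parts, so with N = 2702 the expected counts are:
  red-fruited: 2702 × 1/2 = 1351
  yellow-fruited: 2702 × 1/2 = 1351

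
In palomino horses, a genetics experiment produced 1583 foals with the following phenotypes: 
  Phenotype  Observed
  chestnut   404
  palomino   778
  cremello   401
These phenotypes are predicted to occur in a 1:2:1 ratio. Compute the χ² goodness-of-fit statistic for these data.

Under the 1:2:1 hypothesis (Σ ratio = 4, N = 1583):
  chestnut: 1583 × 1/4 = 395.75
  palomino: 1583 × 2/4 = 791.5
  cremello: 1583 × 1/4 = 395.75
χ² = Σ (O − E)² / E
  chestnut: (404 − 395.75)² / 395.75 = 0.1720
  palomino: (778 − 791.5)² / 791.5 = 0.2303
  cremello: (401 − 395.75)² / 395.75 = 0.0696
χ² = 0.1720 + 0.2303 + 0.0696 = 0.4719 ≈ 0.472

0.472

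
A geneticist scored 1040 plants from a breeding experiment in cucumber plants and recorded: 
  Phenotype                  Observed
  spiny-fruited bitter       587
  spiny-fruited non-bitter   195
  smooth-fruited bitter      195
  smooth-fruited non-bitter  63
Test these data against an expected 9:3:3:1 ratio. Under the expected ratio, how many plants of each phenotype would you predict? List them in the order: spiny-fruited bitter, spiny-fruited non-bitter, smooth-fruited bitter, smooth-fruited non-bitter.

Expected counts for N = 1040 under a 9:3:3:1 ratio (total parts = 16):
  spiny-fruited bitter: 1040 × 9/16 = 585
  spiny-fruited non-bitter: 1040 × 3/16 = 195
  smooth-fruited bitter: 1040 × 3/16 = 195
  smooth-fruited non-bitter: 1040 × 1/16 = 65

585, 195, 195, 65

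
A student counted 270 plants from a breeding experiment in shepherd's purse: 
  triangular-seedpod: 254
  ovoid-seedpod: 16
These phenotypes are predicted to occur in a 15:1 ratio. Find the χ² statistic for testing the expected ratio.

0.048

The 15:1 ratio has 16 parts, so with N = 270 the expected counts are:
  triangular-seedpod: 270 × 15/16 = 253.125
  ovoid-seedpod: 270 × 1/16 = 16.875
χ² = Σ (O − E)² / E
  triangular-seedpod: (254 − 253.125)² / 253.125 = 0.0030
  ovoid-seedpod: (16 − 16.875)² / 16.875 = 0.0454
χ² = 0.0030 + 0.0454 = 0.0484 ≈ 0.048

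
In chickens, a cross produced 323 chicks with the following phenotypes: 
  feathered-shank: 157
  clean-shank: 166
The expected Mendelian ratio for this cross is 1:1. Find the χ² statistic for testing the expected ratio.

0.251

The 1:1 ratio has 2 parts, so with N = 323 the expected counts are:
  feathered-shank: 323 × 1/2 = 161.5
  clean-shank: 323 × 1/2 = 161.5
χ² = Σ (O − E)² / E
  feathered-shank: (157 − 161.5)² / 161.5 = 0.1254
  clean-shank: (166 − 161.5)² / 161.5 = 0.1254
χ² = 0.1254 + 0.1254 = 0.2508 ≈ 0.251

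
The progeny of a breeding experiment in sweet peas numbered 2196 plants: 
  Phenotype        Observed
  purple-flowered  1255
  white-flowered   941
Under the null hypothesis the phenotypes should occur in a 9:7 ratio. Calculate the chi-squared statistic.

Under the 9:7 hypothesis (Σ ratio = 16, N = 2196):
  purple-flowered: 2196 × 9/16 = 1235.25
  white-flowered: 2196 × 7/16 = 960.75
χ² = Σ (O − E)² / E
  purple-flowered: (1255 − 1235.25)² / 1235.25 = 0.3158
  white-flowered: (941 − 960.75)² / 960.75 = 0.4060
χ² = 0.3158 + 0.4060 = 0.7218 ≈ 0.722

0.722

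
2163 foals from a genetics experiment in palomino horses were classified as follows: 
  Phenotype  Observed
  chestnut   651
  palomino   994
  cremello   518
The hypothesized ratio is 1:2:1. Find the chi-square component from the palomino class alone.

Expected counts for N = 2163 under a 1:2:1 ratio (total parts = 4):
  chestnut: 2163 × 1/4 = 540.75
  palomino: 2163 × 2/4 = 1081.5
  cremello: 2163 × 1/4 = 540.75
Contribution of palomino: (994 − 1081.5)² / 1081.5 = 7.0793

7.079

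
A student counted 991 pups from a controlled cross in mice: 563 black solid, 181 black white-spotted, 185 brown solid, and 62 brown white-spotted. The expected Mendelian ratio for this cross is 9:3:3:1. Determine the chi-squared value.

0.184

Under the 9:3:3:1 hypothesis (Σ ratio = 16, N = 991):
  black solid: 991 × 9/16 = 557.4375
  black white-spotted: 991 × 3/16 = 185.8125
  brown solid: 991 × 3/16 = 185.8125
  brown white-spotted: 991 × 1/16 = 61.9375
χ² = Σ (O − E)² / E
  black solid: (563 − 557.4375)² / 557.4375 = 0.0555
  black white-spotted: (181 − 185.8125)² / 185.8125 = 0.1246
  brown solid: (185 − 185.8125)² / 185.8125 = 0.0036
  brown white-spotted: (62 − 61.9375)² / 61.9375 = 0.0001
χ² = 0.0555 + 0.1246 + 0.0036 + 0.0001 = 0.1838 ≈ 0.184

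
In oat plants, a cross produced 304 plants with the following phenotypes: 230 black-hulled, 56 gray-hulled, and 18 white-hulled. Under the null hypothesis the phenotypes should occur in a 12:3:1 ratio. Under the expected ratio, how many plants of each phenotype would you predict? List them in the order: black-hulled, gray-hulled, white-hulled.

228, 57, 19

Under the 12:3:1 hypothesis (Σ ratio = 16, N = 304):
  black-hulled: 304 × 12/16 = 228
  gray-hulled: 304 × 3/16 = 57
  white-hulled: 304 × 1/16 = 19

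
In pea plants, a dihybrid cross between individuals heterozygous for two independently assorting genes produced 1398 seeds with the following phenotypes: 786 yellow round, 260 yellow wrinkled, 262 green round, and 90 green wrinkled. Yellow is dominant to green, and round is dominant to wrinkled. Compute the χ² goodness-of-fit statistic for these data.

A dihybrid F₂ with independent assortment and complete dominance at both loci gives a 9:3:3:1 phenotypic ratio.
Expected counts for N = 1398 under a 9:3:3:1 ratio (total parts = 16):
  yellow round: 1398 × 9/16 = 786.375
  yellow wrinkled: 1398 × 3/16 = 262.125
  green round: 1398 × 3/16 = 262.125
  green wrinkled: 1398 × 1/16 = 87.375
χ² = Σ (O − E)² / E
  yellow round: (786 − 786.375)² / 786.375 = 0.0002
  yellow wrinkled: (260 − 262.125)² / 262.125 = 0.0172
  green round: (262 − 262.125)² / 262.125 = 0.0001
  green wrinkled: (90 − 87.375)² / 87.375 = 0.0789
χ² = 0.0002 + 0.0172 + 0.0001 + 0.0789 = 0.0964 ≈ 0.096

0.096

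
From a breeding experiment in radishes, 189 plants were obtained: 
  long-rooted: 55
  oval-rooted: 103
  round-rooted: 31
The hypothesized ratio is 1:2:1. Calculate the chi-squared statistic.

Expected counts for N = 189 under a 1:2:1 ratio (total parts = 4):
  long-rooted: 189 × 1/4 = 47.25
  oval-rooted: 189 × 2/4 = 94.5
  round-rooted: 189 × 1/4 = 47.25
χ² = Σ (O − E)² / E
  long-rooted: (55 − 47.25)² / 47.25 = 1.2712
  oval-rooted: (103 − 94.5)² / 94.5 = 0.7646
  round-rooted: (31 − 47.25)² / 47.25 = 5.5886
χ² = 1.2712 + 0.7646 + 5.5886 = 7.6244 ≈ 7.624

7.624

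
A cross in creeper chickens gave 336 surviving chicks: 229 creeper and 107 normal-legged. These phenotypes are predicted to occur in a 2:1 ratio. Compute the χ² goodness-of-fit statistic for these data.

The 2:1 ratio has 3 parts, so with N = 336 the expected counts are:
  creeper: 336 × 2/3 = 224
  normal-legged: 336 × 1/3 = 112
χ² = Σ (O − E)² / E
  creeper: (229 − 224)² / 224 = 0.1116
  normal-legged: (107 − 112)² / 112 = 0.2232
χ² = 0.1116 + 0.2232 = 0.3348 ≈ 0.335

0.335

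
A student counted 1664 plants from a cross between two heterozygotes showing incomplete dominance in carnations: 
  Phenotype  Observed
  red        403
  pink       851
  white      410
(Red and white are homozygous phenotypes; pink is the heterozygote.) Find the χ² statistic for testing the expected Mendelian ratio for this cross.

With incomplete dominance, a heterozygote × heterozygote cross gives a 1:2:1 phenotypic ratio.
Total ratio parts = 4. Expected numbers out of 1664:
  red: 1664 × 1/4 = 416
  pink: 1664 × 2/4 = 832
  white: 1664 × 1/4 = 416
χ² = Σ (O − E)² / E
  red: (403 − 416)² / 416 = 0.4062
  pink: (851 − 832)² / 832 = 0.4339
  white: (410 − 416)² / 416 = 0.0865
χ² = 0.4062 + 0.4339 + 0.0865 = 0.9266 ≈ 0.927

0.927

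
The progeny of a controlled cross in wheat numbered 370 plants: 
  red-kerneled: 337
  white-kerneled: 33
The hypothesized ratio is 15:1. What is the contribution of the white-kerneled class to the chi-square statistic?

4.217

Under the 15:1 hypothesis (Σ ratio = 16, N = 370):
  red-kerneled: 370 × 15/16 = 346.875
  white-kerneled: 370 × 1/16 = 23.125
Contribution of white-kerneled: (33 − 23.125)² / 23.125 = 4.2169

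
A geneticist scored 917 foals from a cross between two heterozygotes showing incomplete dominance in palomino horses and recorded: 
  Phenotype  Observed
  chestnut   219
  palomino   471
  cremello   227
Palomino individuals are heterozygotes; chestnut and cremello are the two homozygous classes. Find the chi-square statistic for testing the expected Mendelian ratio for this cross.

0.821

With incomplete dominance, a heterozygote × heterozygote cross gives a 1:2:1 phenotypic ratio.
Expected counts for N = 917 under a 1:2:1 ratio (total parts = 4):
  chestnut: 917 × 1/4 = 229.25
  palomino: 917 × 2/4 = 458.5
  cremello: 917 × 1/4 = 229.25
χ² = Σ (O − E)² / E
  chestnut: (219 − 229.25)² / 229.25 = 0.4583
  palomino: (471 − 458.5)² / 458.5 = 0.3408
  cremello: (227 − 229.25)² / 229.25 = 0.0221
χ² = 0.4583 + 0.3408 + 0.0221 = 0.8212 ≈ 0.821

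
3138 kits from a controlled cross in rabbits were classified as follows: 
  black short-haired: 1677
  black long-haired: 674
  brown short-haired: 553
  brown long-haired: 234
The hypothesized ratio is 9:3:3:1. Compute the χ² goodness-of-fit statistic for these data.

Expected counts for N = 3138 under a 9:3:3:1 ratio (total parts = 16):
  black short-haired: 3138 × 9/16 = 1765.125
  black long-haired: 3138 × 3/16 = 588.375
  brown short-haired: 3138 × 3/16 = 588.375
  brown long-haired: 3138 × 1/16 = 196.125
χ² = Σ (O − E)² / E
  black short-haired: (1677 − 1765.125)² / 1765.125 = 4.3997
  black long-haired: (674 − 588.375)² / 588.375 = 12.4608
  brown short-haired: (553 − 588.375)² / 588.375 = 2.1269
  brown long-haired: (234 − 196.125)² / 196.125 = 7.3143
χ² = 4.3997 + 12.4608 + 2.1269 + 7.3143 = 26.3017 ≈ 26.302

26.302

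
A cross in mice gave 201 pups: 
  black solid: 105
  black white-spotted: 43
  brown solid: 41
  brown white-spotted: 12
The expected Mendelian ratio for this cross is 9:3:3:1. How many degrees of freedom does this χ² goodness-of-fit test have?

3

A goodness-of-fit test with 4 phenotype classes has df = 4 − 1 = 3.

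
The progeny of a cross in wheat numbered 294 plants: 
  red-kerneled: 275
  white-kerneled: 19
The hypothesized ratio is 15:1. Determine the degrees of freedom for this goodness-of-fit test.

A goodness-of-fit test with 2 phenotype classes has df = 2 − 1 = 1.

1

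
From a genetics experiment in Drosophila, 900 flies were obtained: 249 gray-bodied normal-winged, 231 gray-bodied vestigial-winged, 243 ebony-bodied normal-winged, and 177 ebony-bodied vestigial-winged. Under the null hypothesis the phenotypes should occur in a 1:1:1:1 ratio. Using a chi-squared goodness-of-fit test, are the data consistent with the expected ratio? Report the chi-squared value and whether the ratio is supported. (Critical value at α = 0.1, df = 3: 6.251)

The 1:1:1:1 ratio has 4 parts, so with N = 900 the expected counts are:
  gray-bodied normal-winged: 900 × 1/4 = 225
  gray-bodied vestigial-winged: 900 × 1/4 = 225
  ebony-bodied normal-winged: 900 × 1/4 = 225
  ebony-bodied vestigial-winged: 900 × 1/4 = 225
χ² = Σ (O − E)² / E
  gray-bodied normal-winged: (249 − 225)² / 225 = 2.5600
  gray-bodied vestigial-winged: (231 − 225)² / 225 = 0.1600
  ebony-bodied normal-winged: (243 − 225)² / 225 = 1.4400
  ebony-bodied vestigial-winged: (177 − 225)² / 225 = 10.2400
χ² = 2.5600 + 0.1600 + 1.4400 + 10.2400 = 14.400
Degrees of freedom = 4 − 1 = 3; critical value at α = 0.1 is 6.251.
Since 14.400 > 6.251, we reject the null hypothesis — the data do not fit the 1:1:1:1 ratio.

14.400; not consistent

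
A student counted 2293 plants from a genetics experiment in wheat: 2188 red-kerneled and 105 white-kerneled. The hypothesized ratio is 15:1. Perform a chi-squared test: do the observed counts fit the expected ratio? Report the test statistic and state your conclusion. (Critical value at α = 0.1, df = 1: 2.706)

Under the 15:1 hypothesis (Σ ratio = 16, N = 2293):
  red-kerneled: 2293 × 15/16 = 2149.6875
  white-kerneled: 2293 × 1/16 = 143.3125
χ² = Σ (O − E)² / E
  red-kerneled: (2188 − 2149.6875)² / 2149.6875 = 0.6828
  white-kerneled: (105 − 143.3125)² / 143.3125 = 10.2423
χ² = 0.6828 + 10.2423 = 10.9251 ≈ 10.925
Degrees of freedom = 2 − 1 = 1; critical value at α = 0.1 is 2.706.
Since 10.925 > 2.706, we reject the null hypothesis — the data do not fit the 15:1 ratio.

10.925; not consistent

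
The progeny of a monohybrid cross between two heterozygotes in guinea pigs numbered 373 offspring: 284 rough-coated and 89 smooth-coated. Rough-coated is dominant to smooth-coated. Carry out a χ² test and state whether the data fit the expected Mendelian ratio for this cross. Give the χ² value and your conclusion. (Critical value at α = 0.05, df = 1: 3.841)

0.258; consistent

For a monohybrid cross between heterozygotes with complete dominance, the expected phenotypic ratio is 3:1.
Under the 3:1 hypothesis (Σ ratio = 4, N = 373):
  rough-coated: 373 × 3/4 = 279.75
  smooth-coated: 373 × 1/4 = 93.25
χ² = Σ (O − E)² / E
  rough-coated: (284 − 279.75)² / 279.75 = 0.0646
  smooth-coated: (89 − 93.25)² / 93.25 = 0.1937
χ² = 0.0646 + 0.1937 = 0.2583 ≈ 0.258
Degrees of freedom = 2 − 1 = 1; critical value at α = 0.05 is 3.841.
Since 0.258 < 3.841, we fail to reject the null hypothesis — the data are consistent with the 3:1 ratio.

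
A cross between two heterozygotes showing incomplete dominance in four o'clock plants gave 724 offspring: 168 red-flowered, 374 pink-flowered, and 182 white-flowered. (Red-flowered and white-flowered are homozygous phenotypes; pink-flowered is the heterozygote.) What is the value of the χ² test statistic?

1.337

With incomplete dominance, a heterozygote × heterozygote cross gives a 1:2:1 phenotypic ratio.
Total ratio parts = 4. Expected numbers out of 724:
  red-flowered: 724 × 1/4 = 181
  pink-flowered: 724 × 2/4 = 362
  white-flowered: 724 × 1/4 = 181
χ² = Σ (O − E)² / E
  red-flowered: (168 − 181)² / 181 = 0.9337
  pink-flowered: (374 − 362)² / 362 = 0.3978
  white-flowered: (182 − 181)² / 181 = 0.0055
χ² = 0.9337 + 0.3978 + 0.0055 = 1.337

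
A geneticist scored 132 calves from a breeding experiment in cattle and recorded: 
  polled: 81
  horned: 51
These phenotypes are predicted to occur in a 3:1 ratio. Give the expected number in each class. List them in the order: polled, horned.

99, 33

Under the 3:1 hypothesis (Σ ratio = 4, N = 132):
  polled: 132 × 3/4 = 99
  horned: 132 × 1/4 = 33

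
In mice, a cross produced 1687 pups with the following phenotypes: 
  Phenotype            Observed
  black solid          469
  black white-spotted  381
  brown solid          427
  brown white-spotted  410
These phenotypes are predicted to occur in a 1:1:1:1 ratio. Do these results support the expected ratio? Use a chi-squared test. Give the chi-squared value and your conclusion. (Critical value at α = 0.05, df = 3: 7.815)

9.624; not consistent

Total ratio parts = 4. Expected numbers out of 1687:
  black solid: 1687 × 1/4 = 421.75
  black white-spotted: 1687 × 1/4 = 421.75
  brown solid: 1687 × 1/4 = 421.75
  brown white-spotted: 1687 × 1/4 = 421.75
χ² = Σ (O − E)² / E
  black solid: (469 − 421.75)² / 421.75 = 5.2936
  black white-spotted: (381 − 421.75)² / 421.75 = 3.9373
  brown solid: (427 − 421.75)² / 421.75 = 0.0654
  brown white-spotted: (410 − 421.75)² / 421.75 = 0.3274
χ² = 5.2936 + 3.9373 + 0.0654 + 0.3274 = 9.6237 ≈ 9.624
Degrees of freedom = 4 − 1 = 3; critical value at α = 0.05 is 7.815.
Since 9.624 > 7.815, we reject the null hypothesis — the data do not fit the 1:1:1:1 ratio.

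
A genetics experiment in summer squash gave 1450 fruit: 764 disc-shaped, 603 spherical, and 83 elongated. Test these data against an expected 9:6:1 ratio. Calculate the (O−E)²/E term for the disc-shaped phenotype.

3.268

Total ratio parts = 16. Expected numbers out of 1450:
  disc-shaped: 1450 × 9/16 = 815.625
  spherical: 1450 × 6/16 = 543.75
  elongated: 1450 × 1/16 = 90.625
Contribution of disc-shaped: (764 − 815.625)² / 815.625 = 3.2676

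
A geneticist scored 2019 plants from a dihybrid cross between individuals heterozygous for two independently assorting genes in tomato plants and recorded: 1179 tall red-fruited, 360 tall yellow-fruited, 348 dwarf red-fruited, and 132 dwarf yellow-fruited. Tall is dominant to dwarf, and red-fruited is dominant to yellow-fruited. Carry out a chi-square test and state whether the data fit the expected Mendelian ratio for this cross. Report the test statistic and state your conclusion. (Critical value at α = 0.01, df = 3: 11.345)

5.297; consistent

A dihybrid F₂ with independent assortment and complete dominance at both loci gives a 9:3:3:1 phenotypic ratio.
Total ratio parts = 16. Expected numbers out of 2019:
  tall red-fruited: 2019 × 9/16 = 1135.6875
  tall yellow-fruited: 2019 × 3/16 = 378.5625
  dwarf red-fruited: 2019 × 3/16 = 378.5625
  dwarf yellow-fruited: 2019 × 1/16 = 126.1875
χ² = Σ (O − E)² / E
  tall red-fruited: (1179 − 1135.6875)² / 1135.6875 = 1.6518
  tall yellow-fruited: (360 − 378.5625)² / 378.5625 = 0.9102
  dwarf red-fruited: (348 − 378.5625)² / 378.5625 = 2.4674
  dwarf yellow-fruited: (132 − 126.1875)² / 126.1875 = 0.2677
χ² = 1.6518 + 0.9102 + 2.4674 + 0.2677 = 5.2971 ≈ 5.297
Degrees of freedom = 4 − 1 = 3; critical value at α = 0.01 is 11.345.
Since 5.297 < 11.345, we fail to reject the null hypothesis — the data are consistent with the 9:3:3:1 ratio.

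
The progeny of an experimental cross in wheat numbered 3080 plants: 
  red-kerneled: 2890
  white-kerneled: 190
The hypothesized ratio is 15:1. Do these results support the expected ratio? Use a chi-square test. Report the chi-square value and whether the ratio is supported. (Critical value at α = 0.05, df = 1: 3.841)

Total ratio parts = 16. Expected numbers out of 3080:
  red-kerneled: 3080 × 15/16 = 2887.5
  white-kerneled: 3080 × 1/16 = 192.5
χ² = Σ (O − E)² / E
  red-kerneled: (2890 − 2887.5)² / 2887.5 = 0.0022
  white-kerneled: (190 − 192.5)² / 192.5 = 0.0325
χ² = 0.0022 + 0.0325 = 0.0347 ≈ 0.035
Degrees of freedom = 2 − 1 = 1; critical value at α = 0.05 is 3.841.
Since 0.035 < 3.841, we fail to reject the null hypothesis — the data are consistent with the 15:1 ratio.

0.035; consistent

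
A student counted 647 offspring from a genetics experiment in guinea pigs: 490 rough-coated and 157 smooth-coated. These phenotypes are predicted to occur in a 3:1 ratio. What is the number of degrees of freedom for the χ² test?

1

A goodness-of-fit test with 2 phenotype classes has df = 2 − 1 = 1.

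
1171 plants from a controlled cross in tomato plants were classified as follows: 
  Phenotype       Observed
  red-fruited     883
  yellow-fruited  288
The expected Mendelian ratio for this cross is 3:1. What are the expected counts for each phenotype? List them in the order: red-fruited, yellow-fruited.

Total ratio parts = 4. Expected numbers out of 1171:
  red-fruited: 1171 × 3/4 = 878.25
  yellow-fruited: 1171 × 1/4 = 292.75

878.25, 292.75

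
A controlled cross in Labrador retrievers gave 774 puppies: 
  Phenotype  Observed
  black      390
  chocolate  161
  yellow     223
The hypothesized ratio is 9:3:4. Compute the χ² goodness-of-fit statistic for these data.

10.963

Total ratio parts = 16. Expected numbers out of 774:
  black: 774 × 9/16 = 435.375
  chocolate: 774 × 3/16 = 145.125
  yellow: 774 × 4/16 = 193.5
χ² = Σ (O − E)² / E
  black: (390 − 435.375)² / 435.375 = 4.7290
  chocolate: (161 − 145.125)² / 145.125 = 1.7365
  yellow: (223 − 193.5)² / 193.5 = 4.4974
χ² = 4.7290 + 1.7365 + 4.4974 = 10.9629 ≈ 10.963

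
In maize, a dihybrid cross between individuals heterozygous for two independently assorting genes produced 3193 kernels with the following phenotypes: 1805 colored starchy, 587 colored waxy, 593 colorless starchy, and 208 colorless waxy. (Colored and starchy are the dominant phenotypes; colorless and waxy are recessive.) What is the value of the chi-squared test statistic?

A dihybrid F₂ with independent assortment and complete dominance at both loci gives a 9:3:3:1 phenotypic ratio.
Total ratio parts = 16. Expected numbers out of 3193:
  colored starchy: 3193 × 9/16 = 1796.0625
  colored waxy: 3193 × 3/16 = 598.6875
  colorless starchy: 3193 × 3/16 = 598.6875
  colorless waxy: 3193 × 1/16 = 199.5625
χ² = Σ (O − E)² / E
  colored starchy: (1805 − 1796.0625)² / 1796.0625 = 0.0445
  colored waxy: (587 − 598.6875)² / 598.6875 = 0.2282
  colorless starchy: (593 − 598.6875)² / 598.6875 = 0.0540
  colorless waxy: (208 − 199.5625)² / 199.5625 = 0.3567
χ² = 0.0445 + 0.2282 + 0.0540 + 0.3567 = 0.6834 ≈ 0.683

0.683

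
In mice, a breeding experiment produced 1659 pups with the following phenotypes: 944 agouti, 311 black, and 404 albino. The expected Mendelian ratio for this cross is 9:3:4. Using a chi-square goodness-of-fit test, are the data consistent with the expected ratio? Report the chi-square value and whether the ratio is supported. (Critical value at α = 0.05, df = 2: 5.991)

0.404; consistent

The 9:3:4 ratio has 16 parts, so with N = 1659 the expected counts are:
  agouti: 1659 × 9/16 = 933.1875
  black: 1659 × 3/16 = 311.0625
  albino: 1659 × 4/16 = 414.75
χ² = Σ (O − E)² / E
  agouti: (944 − 933.1875)² / 933.1875 = 0.1253
  black: (311 − 311.0625)² / 311.0625 = 0.0000
  albino: (404 − 414.75)² / 414.75 = 0.2786
χ² = 0.1253 + 0.0000 + 0.2786 = 0.4039 ≈ 0.404
Degrees of freedom = 3 − 1 = 2; critical value at α = 0.05 is 5.991.
Since 0.404 < 5.991, we fail to reject the null hypothesis — the data are consistent with the 9:3:4 ratio.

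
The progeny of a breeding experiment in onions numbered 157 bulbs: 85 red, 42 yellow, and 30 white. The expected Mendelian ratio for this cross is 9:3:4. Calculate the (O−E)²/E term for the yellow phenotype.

Total ratio parts = 16. Expected numbers out of 157:
  red: 157 × 9/16 = 88.3125
  yellow: 157 × 3/16 = 29.4375
  white: 157 × 4/16 = 39.25
Contribution of yellow: (42 − 29.4375)² / 29.4375 = 5.3611

5.361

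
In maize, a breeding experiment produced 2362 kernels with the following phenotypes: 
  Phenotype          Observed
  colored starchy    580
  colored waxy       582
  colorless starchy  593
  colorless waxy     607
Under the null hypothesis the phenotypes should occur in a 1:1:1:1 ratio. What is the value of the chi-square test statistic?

0.781

The 1:1:1:1 ratio has 4 parts, so with N = 2362 the expected counts are:
  colored starchy: 2362 × 1/4 = 590.5
  colored waxy: 2362 × 1/4 = 590.5
  colorless starchy: 2362 × 1/4 = 590.5
  colorless waxy: 2362 × 1/4 = 590.5
χ² = Σ (O − E)² / E
  colored starchy: (580 − 590.5)² / 590.5 = 0.1867
  colored waxy: (582 − 590.5)² / 590.5 = 0.1224
  colorless starchy: (593 − 590.5)² / 590.5 = 0.0106
  colorless waxy: (607 − 590.5)² / 590.5 = 0.4610
χ² = 0.1867 + 0.1224 + 0.0106 + 0.4610 = 0.7807 ≈ 0.781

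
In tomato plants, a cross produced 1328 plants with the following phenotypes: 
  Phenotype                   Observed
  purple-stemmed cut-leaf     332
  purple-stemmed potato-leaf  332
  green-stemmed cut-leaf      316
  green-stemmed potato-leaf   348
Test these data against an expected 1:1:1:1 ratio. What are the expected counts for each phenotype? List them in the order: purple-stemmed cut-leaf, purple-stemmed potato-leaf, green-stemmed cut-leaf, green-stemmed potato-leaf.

Under the 1:1:1:1 hypothesis (Σ ratio = 4, N = 1328):
  purple-stemmed cut-leaf: 1328 × 1/4 = 332
  purple-stemmed potato-leaf: 1328 × 1/4 = 332
  green-stemmed cut-leaf: 1328 × 1/4 = 332
  green-stemmed potato-leaf: 1328 × 1/4 = 332

332, 332, 332, 332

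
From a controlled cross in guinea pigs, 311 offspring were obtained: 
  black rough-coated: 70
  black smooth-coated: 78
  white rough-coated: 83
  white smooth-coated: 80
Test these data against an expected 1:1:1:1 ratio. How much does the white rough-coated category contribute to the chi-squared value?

The 1:1:1:1 ratio has 4 parts, so with N = 311 the expected counts are:
  black rough-coated: 311 × 1/4 = 77.75
  black smooth-coated: 311 × 1/4 = 77.75
  white rough-coated: 311 × 1/4 = 77.75
  white smooth-coated: 311 × 1/4 = 77.75
Contribution of white rough-coated: (83 − 77.75)² / 77.75 = 0.3545

0.355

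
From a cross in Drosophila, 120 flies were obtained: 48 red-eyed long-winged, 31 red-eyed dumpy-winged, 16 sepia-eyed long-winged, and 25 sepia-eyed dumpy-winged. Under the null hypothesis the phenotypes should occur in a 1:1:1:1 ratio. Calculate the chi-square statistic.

The 1:1:1:1 ratio has 4 parts, so with N = 120 the expected counts are:
  red-eyed long-winged: 120 × 1/4 = 30
  red-eyed dumpy-winged: 120 × 1/4 = 30
  sepia-eyed long-winged: 120 × 1/4 = 30
  sepia-eyed dumpy-winged: 120 × 1/4 = 30
χ² = Σ (O − E)² / E
  red-eyed long-winged: (48 − 30)² / 30 = 10.8000
  red-eyed dumpy-winged: (31 − 30)² / 30 = 0.0333
  sepia-eyed long-winged: (16 − 30)² / 30 = 6.5333
  sepia-eyed dumpy-winged: (25 − 30)² / 30 = 0.8333
χ² = 10.8000 + 0.0333 + 6.5333 + 0.8333 = 18.1999 ≈ 18.200

18.200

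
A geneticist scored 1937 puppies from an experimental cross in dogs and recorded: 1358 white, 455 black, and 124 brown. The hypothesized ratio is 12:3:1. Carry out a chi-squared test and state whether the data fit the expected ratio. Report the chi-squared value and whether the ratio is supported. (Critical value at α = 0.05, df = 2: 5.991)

29.461; not consistent

The 12:3:1 ratio has 16 parts, so with N = 1937 the expected counts are:
  white: 1937 × 12/16 = 1452.75
  black: 1937 × 3/16 = 363.1875
  brown: 1937 × 1/16 = 121.0625
χ² = Σ (O − E)² / E
  white: (1358 − 1452.75)² / 1452.75 = 6.1797
  black: (455 − 363.1875)² / 363.1875 = 23.2099
  brown: (124 − 121.0625)² / 121.0625 = 0.0713
χ² = 6.1797 + 23.2099 + 0.0713 = 29.4609 ≈ 29.461
Degrees of freedom = 3 − 1 = 2; critical value at α = 0.05 is 5.991.
Since 29.461 > 5.991, we reject the null hypothesis — the data do not fit the 12:3:1 ratio.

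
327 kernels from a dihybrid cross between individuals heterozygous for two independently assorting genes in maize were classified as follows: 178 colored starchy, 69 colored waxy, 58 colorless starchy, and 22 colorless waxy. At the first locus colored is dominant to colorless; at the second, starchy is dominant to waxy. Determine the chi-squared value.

1.454

A dihybrid F₂ with independent assortment and complete dominance at both loci gives a 9:3:3:1 phenotypic ratio.
Under the 9:3:3:1 hypothesis (Σ ratio = 16, N = 327):
  colored starchy: 327 × 9/16 = 183.9375
  colored waxy: 327 × 3/16 = 61.3125
  colorless starchy: 327 × 3/16 = 61.3125
  colorless waxy: 327 × 1/16 = 20.4375
χ² = Σ (O − E)² / E
  colored starchy: (178 − 183.9375)² / 183.9375 = 0.1917
  colored waxy: (69 − 61.3125)² / 61.3125 = 0.9639
  colorless starchy: (58 − 61.3125)² / 61.3125 = 0.1790
  colorless waxy: (22 − 20.4375)² / 20.4375 = 0.1195
χ² = 0.1917 + 0.9639 + 0.1790 + 0.1195 = 1.4541 ≈ 1.454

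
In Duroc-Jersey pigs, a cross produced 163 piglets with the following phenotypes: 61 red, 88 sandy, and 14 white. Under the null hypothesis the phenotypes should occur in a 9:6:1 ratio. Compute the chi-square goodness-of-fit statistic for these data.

23.514

Expected counts for N = 163 under a 9:6:1 ratio (total parts = 16):
  red: 163 × 9/16 = 91.6875
  sandy: 163 × 6/16 = 61.125
  white: 163 × 1/16 = 10.1875
χ² = Σ (O − E)² / E
  red: (61 − 91.6875)² / 91.6875 = 10.2710
  sandy: (88 − 61.125)² / 61.125 = 11.8162
  white: (14 − 10.1875)² / 10.1875 = 1.4268
χ² = 10.2710 + 11.8162 + 1.4268 = 23.514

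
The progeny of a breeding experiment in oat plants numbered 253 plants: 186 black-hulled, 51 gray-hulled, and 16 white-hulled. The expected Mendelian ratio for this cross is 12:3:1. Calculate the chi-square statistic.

0.344

Expected counts for N = 253 under a 12:3:1 ratio (total parts = 16):
  black-hulled: 253 × 12/16 = 189.75
  gray-hulled: 253 × 3/16 = 47.4375
  white-hulled: 253 × 1/16 = 15.8125
χ² = Σ (O − E)² / E
  black-hulled: (186 − 189.75)² / 189.75 = 0.0741
  gray-hulled: (51 − 47.4375)² / 47.4375 = 0.2675
  white-hulled: (16 − 15.8125)² / 15.8125 = 0.0022
χ² = 0.0741 + 0.2675 + 0.0022 = 0.3438 ≈ 0.344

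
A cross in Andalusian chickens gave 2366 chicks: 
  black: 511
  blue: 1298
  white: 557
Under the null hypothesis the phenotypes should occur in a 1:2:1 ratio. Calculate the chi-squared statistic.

24.147

Under the 1:2:1 hypothesis (Σ ratio = 4, N = 2366):
  black: 2366 × 1/4 = 591.5
  blue: 2366 × 2/4 = 1183
  white: 2366 × 1/4 = 591.5
χ² = Σ (O − E)² / E
  black: (511 − 591.5)² / 591.5 = 10.9556
  blue: (1298 − 1183)² / 1183 = 11.1792
  white: (557 − 591.5)² / 591.5 = 2.0123
χ² = 10.9556 + 11.1792 + 2.0123 = 24.1471 ≈ 24.147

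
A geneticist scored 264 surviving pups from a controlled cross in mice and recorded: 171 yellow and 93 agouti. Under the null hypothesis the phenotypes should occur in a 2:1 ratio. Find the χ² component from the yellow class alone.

Total ratio parts = 3. Expected numbers out of 264:
  yellow: 264 × 2/3 = 176
  agouti: 264 × 1/3 = 88
Contribution of yellow: (171 − 176)² / 176 = 0.1420

0.142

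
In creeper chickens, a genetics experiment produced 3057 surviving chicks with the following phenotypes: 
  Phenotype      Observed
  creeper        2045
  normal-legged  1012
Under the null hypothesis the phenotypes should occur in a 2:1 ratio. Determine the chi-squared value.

0.072

Under the 2:1 hypothesis (Σ ratio = 3, N = 3057):
  creeper: 3057 × 2/3 = 2038
  normal-legged: 3057 × 1/3 = 1019
χ² = Σ (O − E)² / E
  creeper: (2045 − 2038)² / 2038 = 0.0240
  normal-legged: (1012 − 1019)² / 1019 = 0.0481
χ² = 0.0240 + 0.0481 = 0.0721 ≈ 0.072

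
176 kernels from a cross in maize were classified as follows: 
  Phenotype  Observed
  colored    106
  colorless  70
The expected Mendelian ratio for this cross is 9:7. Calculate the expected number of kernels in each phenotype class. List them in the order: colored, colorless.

Expected counts for N = 176 under a 9:7 ratio (total parts = 16):
  colored: 176 × 9/16 = 99
  colorless: 176 × 7/16 = 77

99, 77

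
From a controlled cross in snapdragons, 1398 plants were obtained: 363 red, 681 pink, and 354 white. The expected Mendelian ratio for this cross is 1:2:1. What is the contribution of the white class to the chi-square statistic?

0.058

Total ratio parts = 4. Expected numbers out of 1398:
  red: 1398 × 1/4 = 349.5
  pink: 1398 × 2/4 = 699
  white: 1398 × 1/4 = 349.5
Contribution of white: (354 − 349.5)² / 349.5 = 0.0579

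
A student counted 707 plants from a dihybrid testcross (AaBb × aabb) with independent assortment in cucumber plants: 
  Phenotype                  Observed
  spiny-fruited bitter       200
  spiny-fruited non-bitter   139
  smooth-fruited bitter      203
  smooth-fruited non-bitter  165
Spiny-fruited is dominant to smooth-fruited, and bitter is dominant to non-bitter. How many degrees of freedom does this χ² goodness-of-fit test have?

3

A dihybrid testcross with independent assortment gives a 1:1:1:1 ratio.
A goodness-of-fit test with 4 phenotype classes has df = 4 − 1 = 3.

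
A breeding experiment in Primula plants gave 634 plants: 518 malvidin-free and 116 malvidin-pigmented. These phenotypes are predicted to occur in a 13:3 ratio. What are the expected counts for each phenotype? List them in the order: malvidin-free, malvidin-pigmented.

515.125, 118.875

Expected counts for N = 634 under a 13:3 ratio (total parts = 16):
  malvidin-free: 634 × 13/16 = 515.125
  malvidin-pigmented: 634 × 3/16 = 118.875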